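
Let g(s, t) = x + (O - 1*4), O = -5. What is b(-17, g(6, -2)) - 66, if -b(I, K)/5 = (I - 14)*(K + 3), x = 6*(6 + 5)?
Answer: 9234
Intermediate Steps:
x = 66 (x = 6*11 = 66)
g(s, t) = 57 (g(s, t) = 66 + (-5 - 1*4) = 66 + (-5 - 4) = 66 - 9 = 57)
b(I, K) = -5*(-14 + I)*(3 + K) (b(I, K) = -5*(I - 14)*(K + 3) = -5*(-14 + I)*(3 + K))
b(-17, g(6, -2)) - 66 = (210 - 15*(-17) + 70*57 - 5*(-17)*57) - 66 = (210 + 255 + 3990 + 4845) - 66 = 9300 - 66 = 9234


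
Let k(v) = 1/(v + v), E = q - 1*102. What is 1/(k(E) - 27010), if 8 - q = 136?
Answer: -460/12424601 ≈ -3.7023e-5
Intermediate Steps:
q = -128 (q = 8 - 1*136 = 8 - 136 = -128)
E = -230 (E = -128 - 1*102 = -128 - 102 = -230)
k(v) = 1/(2*v)
1/(k(E) - 27010) = 1/((½)/(-230) - 27010) = 1/((½)*(-1/230) - 27010) = 1/(-1/460 - 27010) = 1/(-12424601/460) = -460/12424601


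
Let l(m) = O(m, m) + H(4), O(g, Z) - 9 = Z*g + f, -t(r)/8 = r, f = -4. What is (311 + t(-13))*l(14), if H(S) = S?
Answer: 85075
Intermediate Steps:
t(r) = -8*r
O(g, Z) = 5 + Z*g (O(g, Z) = 9 + (Z*g - 4) = 9 + (-4 + Z*g) = 5 + Z*g)
l(m) = 9 + m² (l(m) = (5 + m*m) + 4 = (5 + m²) + 4 = 9 + m²)
(311 + t(-13))*l(14) = (311 - 8*(-13))*(9 + 14²) = (311 + 104)*(9 + 196) = 415*205 = 85075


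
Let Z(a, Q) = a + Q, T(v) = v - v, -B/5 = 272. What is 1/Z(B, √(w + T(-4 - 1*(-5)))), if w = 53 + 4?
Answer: -1360/1849543 - √57/1849543 ≈ -0.00073940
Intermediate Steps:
w = 57
B = -1360 (B = -5*272 = -1360)
T(v) = 0
Z(a, Q) = Q + a
1/Z(B, √(w + T(-4 - 1*(-5)))) = 1/(√(57 + 0) - 1360) = 1/(√57 - 1360) = 1/(-1360 + √57)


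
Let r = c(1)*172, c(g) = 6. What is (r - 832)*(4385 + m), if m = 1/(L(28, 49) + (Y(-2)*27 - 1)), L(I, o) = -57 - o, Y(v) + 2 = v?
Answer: 37710960/43 ≈ 8.7700e+5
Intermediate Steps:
Y(v) = -2 + v
m = -1/215 (m = 1/((-57 - 1*49) + ((-2 - 2)*27 - 1)) = 1/((-57 - 49) + (-4*27 - 1)) = 1/(-106 + (-108 - 1)) = 1/(-106 - 109) = 1/(-215) = -1/215 ≈ -0.0046512)
r = 1032 (r = 6*172 = 1032)
(r - 832)*(4385 + m) = (1032 - 832)*(4385 - 1/215) = 200*(942774/215) = 37710960/43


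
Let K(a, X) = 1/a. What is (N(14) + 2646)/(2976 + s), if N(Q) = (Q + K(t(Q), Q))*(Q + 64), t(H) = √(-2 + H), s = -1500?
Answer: 623/246 + 13*√3/1476 ≈ 2.5478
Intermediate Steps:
K(a, X) = 1/a
N(Q) = (64 + Q)*(Q + (-2 + Q)^(-½)) (N(Q) = (Q + 1/(√(-2 + Q)))*(Q + 64) = (Q + (-2 + Q)^(-½))*(64 + Q) = (64 + Q)*(Q + (-2 + Q)^(-½)))
(N(14) + 2646)/(2976 + s) = ((64 + 14 + 14*√(-2 + 14)*(64 + 14))/√(-2 + 14) + 2646)/(2976 - 1500) = ((64 + 14 + 14*√12*78)/√12 + 2646)/1476 = ((√3/6)*(64 + 14 + 14*(2*√3)*78) + 2646)*(1/1476) = ((√3/6)*(64 + 14 + 2184*√3) + 2646)*(1/1476) = ((√3/6)*(78 + 2184*√3) + 2646)*(1/1476) = (√3*(78 + 2184*√3)/6 + 2646)*(1/1476) = (2646 + √3*(78 + 2184*√3)/6)*(1/1476) = 147/82 + √3*(78 + 2184*√3)/8856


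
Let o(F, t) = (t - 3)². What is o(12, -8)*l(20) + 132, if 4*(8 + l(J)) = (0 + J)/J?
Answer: -3223/4 ≈ -805.75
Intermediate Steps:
o(F, t) = (-3 + t)²
l(J) = -31/4 (l(J) = -8 + ((0 + J)/J)/4 = -8 + (J/J)/4 = -8 + (¼)*1 = -8 + ¼ = -31/4)
o(12, -8)*l(20) + 132 = (-3 - 8)²*(-31/4) + 132 = (-11)²*(-31/4) + 132 = 121*(-31/4) + 132 = -3751/4 + 132 = -3223/4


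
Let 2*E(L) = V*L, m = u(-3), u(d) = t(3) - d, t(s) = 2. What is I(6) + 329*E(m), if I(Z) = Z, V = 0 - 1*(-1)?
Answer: 1657/2 ≈ 828.50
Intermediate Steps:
V = 1 (V = 0 + 1 = 1)
u(d) = 2 - d
m = 5 (m = 2 - 1*(-3) = 2 + 3 = 5)
E(L) = L/2 (E(L) = (1*L)/2 = L/2)
I(6) + 329*E(m) = 6 + 329*((½)*5) = 6 + 329*(5/2) = 6 + 1645/2 = 1657/2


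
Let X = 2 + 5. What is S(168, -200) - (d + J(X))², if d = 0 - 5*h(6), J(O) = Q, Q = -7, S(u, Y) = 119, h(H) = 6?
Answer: -1250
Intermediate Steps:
X = 7
J(O) = -7
d = -30 (d = 0 - 5*6 = 0 - 30 = -30)
S(168, -200) - (d + J(X))² = 119 - (-30 - 7)² = 119 - 1*(-37)² = 119 - 1*1369 = 119 - 1369 = -1250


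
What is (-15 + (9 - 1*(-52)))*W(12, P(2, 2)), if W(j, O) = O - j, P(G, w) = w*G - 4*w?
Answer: -736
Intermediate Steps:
P(G, w) = -4*w + G*w (P(G, w) = G*w - 4*w = -4*w + G*w)
(-15 + (9 - 1*(-52)))*W(12, P(2, 2)) = (-15 + (9 - 1*(-52)))*(2*(-4 + 2) - 1*12) = (-15 + (9 + 52))*(2*(-2) - 12) = (-15 + 61)*(-4 - 12) = 46*(-16) = -736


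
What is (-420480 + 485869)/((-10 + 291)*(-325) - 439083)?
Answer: -65389/530408 ≈ -0.12328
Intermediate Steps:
(-420480 + 485869)/((-10 + 291)*(-325) - 439083) = 65389/(281*(-325) - 439083) = 65389/(-91325 - 439083) = 65389/(-530408) = 65389*(-1/530408) = -65389/530408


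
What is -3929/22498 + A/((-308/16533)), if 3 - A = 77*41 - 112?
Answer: 1836849656/11249 ≈ 1.6329e+5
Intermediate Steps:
A = -3042 (A = 3 - (77*41 - 112) = 3 - (3157 - 112) = 3 - 1*3045 = 3 - 3045 = -3042)
-3929/22498 + A/((-308/16533)) = -3929/22498 - 3042/((-308/16533)) = -3929*1/22498 - 3042/((-308*1/16533)) = -3929/22498 - 3042/(-28/1503) = -3929/22498 - 3042*(-1503/28) = -3929/22498 + 2286063/14 = 1836849656/11249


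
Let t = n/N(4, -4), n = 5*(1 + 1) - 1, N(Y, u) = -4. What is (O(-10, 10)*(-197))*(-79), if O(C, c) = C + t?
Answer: -762587/4 ≈ -1.9065e+5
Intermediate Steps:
n = 9 (n = 5*2 - 1 = 10 - 1 = 9)
t = -9/4 (t = 9/(-4) = 9*(-¼) = -9/4 ≈ -2.2500)
O(C, c) = -9/4 + C (O(C, c) = C - 9/4 = -9/4 + C)
(O(-10, 10)*(-197))*(-79) = ((-9/4 - 10)*(-197))*(-79) = -49/4*(-197)*(-79) = (9653/4)*(-79) = -762587/4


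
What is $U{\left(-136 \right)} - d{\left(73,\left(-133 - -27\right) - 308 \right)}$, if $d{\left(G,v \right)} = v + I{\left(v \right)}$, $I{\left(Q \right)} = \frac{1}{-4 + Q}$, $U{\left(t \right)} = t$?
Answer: $\frac{116205}{418} \approx 278.0$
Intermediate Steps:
$d{\left(G,v \right)} = v + \frac{1}{-4 + v}$
$U{\left(-136 \right)} - d{\left(73,\left(-133 - -27\right) - 308 \right)} = -136 - \frac{1 + \left(\left(-133 - -27\right) - 308\right) \left(-4 - 414\right)}{-4 - 414} = -136 - \frac{1 + \left(\left(-133 + 27\right) - 308\right) \left(-4 + \left(\left(-133 + 27\right) - 308\right)\right)}{-4 + \left(\left(-133 + 27\right) - 308\right)} = -136 - \frac{1 + \left(-106 - 308\right) \left(-4 - 414\right)}{-4 - 414} = -136 - \frac{1 - 414 \left(-4 - 414\right)}{-4 - 414} = -136 - \frac{1 - -173052}{-418} = -136 - - \frac{1 + 173052}{418} = -136 - \left(- \frac{1}{418}\right) 173053 = -136 - - \frac{173053}{418} = -136 + \frac{173053}{418} = \frac{116205}{418}$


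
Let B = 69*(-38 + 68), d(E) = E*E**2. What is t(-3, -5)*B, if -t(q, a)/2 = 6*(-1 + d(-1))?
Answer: 49680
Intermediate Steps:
d(E) = E**3
t(q, a) = 24 (t(q, a) = -12*(-1 + (-1)**3) = -12*(-1 - 1) = -12*(-2) = -2*(-12) = 24)
B = 2070 (B = 69*30 = 2070)
t(-3, -5)*B = 24*2070 = 49680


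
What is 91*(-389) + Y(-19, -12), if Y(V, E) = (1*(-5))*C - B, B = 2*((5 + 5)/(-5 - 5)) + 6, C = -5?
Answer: -35378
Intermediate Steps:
B = 4 (B = 2*(10/(-10)) + 6 = 2*(10*(-⅒)) + 6 = 2*(-1) + 6 = -2 + 6 = 4)
Y(V, E) = 21 (Y(V, E) = (1*(-5))*(-5) - 1*4 = -5*(-5) - 4 = 25 - 4 = 21)
91*(-389) + Y(-19, -12) = 91*(-389) + 21 = -35399 + 21 = -35378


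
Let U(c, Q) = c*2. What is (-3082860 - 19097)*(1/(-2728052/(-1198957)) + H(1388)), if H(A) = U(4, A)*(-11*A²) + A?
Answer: 1434651659855007834927/2728052 ≈ 5.2589e+14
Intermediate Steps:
U(c, Q) = 2*c
H(A) = A - 88*A² (H(A) = (2*4)*(-11*A²) + A = 8*(-11*A²) + A = -88*A² + A = A - 88*A²)
(-3082860 - 19097)*(1/(-2728052/(-1198957)) + H(1388)) = (-3082860 - 19097)*(1/(-2728052/(-1198957)) + 1388*(1 - 88*1388)) = -3101957*(1/(-2728052*(-1/1198957)) + 1388*(1 - 122144)) = -3101957*(1/(2728052/1198957) + 1388*(-122143)) = -3101957*(1198957/2728052 - 169534484) = -3101957*(-462498886946211/2728052) = 1434651659855007834927/2728052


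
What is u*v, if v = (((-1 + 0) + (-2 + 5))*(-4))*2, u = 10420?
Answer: -166720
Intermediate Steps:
v = -16 (v = ((-1 + 3)*(-4))*2 = (2*(-4))*2 = -8*2 = -16)
u*v = 10420*(-16) = -166720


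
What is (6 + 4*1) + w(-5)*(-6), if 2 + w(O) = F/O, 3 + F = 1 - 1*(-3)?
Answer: 116/5 ≈ 23.200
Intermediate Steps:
F = 1 (F = -3 + (1 - 1*(-3)) = -3 + (1 + 3) = -3 + 4 = 1)
w(O) = -2 + 1/O
(6 + 4*1) + w(-5)*(-6) = (6 + 4*1) + (-2 + 1/(-5))*(-6) = (6 + 4) + (-2 - ⅕)*(-6) = 10 - 11/5*(-6) = 10 + 66/5 = 116/5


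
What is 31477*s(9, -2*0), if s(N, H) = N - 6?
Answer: 94431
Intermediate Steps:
s(N, H) = -6 + N
31477*s(9, -2*0) = 31477*(-6 + 9) = 31477*3 = 94431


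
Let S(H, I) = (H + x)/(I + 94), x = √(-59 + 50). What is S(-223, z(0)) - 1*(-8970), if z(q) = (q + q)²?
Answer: 842957/94 + 3*I/94 ≈ 8967.6 + 0.031915*I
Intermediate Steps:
x = 3*I (x = √(-9) = 3*I ≈ 3.0*I)
z(q) = 4*q² (z(q) = (2*q)² = 4*q²)
S(H, I) = (H + 3*I)/(94 + I) (S(H, I) = (H + 3*I)/(I + 94) = (H + 3*I)/(94 + I))
S(-223, z(0)) - 1*(-8970) = (-223 + 3*I)/(94 + 4*0²) - 1*(-8970) = (-223 + 3*I)/(94 + 4*0) + 8970 = (-223 + 3*I)/(94 + 0) + 8970 = (-223 + 3*I)/94 + 8970 = (-223/94 + 3*I/94) + 8970 = 842957/94 + 3*I/94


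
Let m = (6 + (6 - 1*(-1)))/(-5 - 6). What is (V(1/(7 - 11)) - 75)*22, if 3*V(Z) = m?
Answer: -4976/3 ≈ -1658.7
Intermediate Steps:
m = -13/11 (m = (6 + (6 + 1))/(-11) = (6 + 7)*(-1/11) = 13*(-1/11) = -13/11 ≈ -1.1818)
V(Z) = -13/33 (V(Z) = (⅓)*(-13/11) = -13/33)
(V(1/(7 - 11)) - 75)*22 = (-13/33 - 75)*22 = -2488/33*22 = -4976/3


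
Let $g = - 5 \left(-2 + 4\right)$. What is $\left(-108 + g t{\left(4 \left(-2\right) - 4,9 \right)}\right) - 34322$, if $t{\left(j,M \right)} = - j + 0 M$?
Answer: $-34550$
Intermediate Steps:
$t{\left(j,M \right)} = - j$ ($t{\left(j,M \right)} = - j + 0 = - j$)
$g = -10$ ($g = \left(-5\right) 2 = -10$)
$\left(-108 + g t{\left(4 \left(-2\right) - 4,9 \right)}\right) - 34322 = \left(-108 - 10 \left(- (4 \left(-2\right) - 4)\right)\right) - 34322 = \left(-108 - 10 \left(- (-8 - 4)\right)\right) - 34322 = \left(-108 - 10 \left(\left(-1\right) \left(-12\right)\right)\right) - 34322 = \left(-108 - 120\right) - 34322 = -228 - 34322 = -34550$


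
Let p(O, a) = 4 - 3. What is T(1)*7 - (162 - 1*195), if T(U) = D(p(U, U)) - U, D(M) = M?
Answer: 33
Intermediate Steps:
p(O, a) = 1
T(U) = 1 - U
T(1)*7 - (162 - 1*195) = (1 - 1*1)*7 - (162 - 1*195) = (1 - 1)*7 - (162 - 195) = 0*7 - 1*(-33) = 0 + 33 = 33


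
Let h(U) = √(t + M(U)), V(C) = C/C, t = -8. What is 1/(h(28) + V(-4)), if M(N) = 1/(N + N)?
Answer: 56/503 - 2*I*√6258/503 ≈ 0.11133 - 0.31454*I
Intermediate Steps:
M(N) = 1/(2*N)
V(C) = 1
h(U) = √(-8 + 1/(2*U))
1/(h(28) + V(-4)) = 1/(√(-32 + 2/28)/2 + 1) = 1/(√(-32 + 2*(1/28))/2 + 1) = 1/(√(-32 + 1/14)/2 + 1) = 1/(√(-447/14)/2 + 1) = 1/((I*√6258/14)/2 + 1) = 1/(I*√6258/28 + 1) = 1/(1 + I*√6258/28)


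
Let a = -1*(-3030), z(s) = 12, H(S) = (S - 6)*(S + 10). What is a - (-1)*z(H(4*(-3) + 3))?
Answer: 3042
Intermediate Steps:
H(S) = (-6 + S)*(10 + S)
a = 3030
a - (-1)*z(H(4*(-3) + 3)) = 3030 - (-1)*12 = 3030 - 1*(-12) = 3030 + 12 = 3042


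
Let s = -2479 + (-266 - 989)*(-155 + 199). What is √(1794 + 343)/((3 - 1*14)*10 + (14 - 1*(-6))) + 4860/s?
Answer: -180/2137 - √2137/90 ≈ -0.59787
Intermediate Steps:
s = -57699 (s = -2479 - 1255*44 = -2479 - 55220 = -57699)
√(1794 + 343)/((3 - 1*14)*10 + (14 - 1*(-6))) + 4860/s = √(1794 + 343)/((3 - 1*14)*10 + (14 - 1*(-6))) + 4860/(-57699) = √2137/((3 - 14)*10 + (14 + 6)) + 4860*(-1/57699) = √2137/(-11*10 + 20) - 180/2137 = √2137/(-110 + 20) - 180/2137 = √2137/(-90) - 180/2137 = √2137*(-1/90) - 180/2137 = -√2137/90 - 180/2137 = -180/2137 - √2137/90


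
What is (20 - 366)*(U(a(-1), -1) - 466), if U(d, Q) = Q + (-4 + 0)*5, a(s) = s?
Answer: 168502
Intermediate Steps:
U(d, Q) = -20 + Q (U(d, Q) = Q - 4*5 = Q - 20 = -20 + Q)
(20 - 366)*(U(a(-1), -1) - 466) = (20 - 366)*((-20 - 1) - 466) = -346*(-21 - 466) = -346*(-487) = 168502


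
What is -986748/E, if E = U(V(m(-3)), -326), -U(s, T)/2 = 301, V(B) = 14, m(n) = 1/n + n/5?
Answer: 70482/43 ≈ 1639.1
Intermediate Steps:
m(n) = 1/n + n/5 (m(n) = 1/n + n*(1/5) = 1/n + n/5)
U(s, T) = -602 (U(s, T) = -2*301 = -602)
E = -602
-986748/E = -986748/(-602) = -986748*(-1/602) = 70482/43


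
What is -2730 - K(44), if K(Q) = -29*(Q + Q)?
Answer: -178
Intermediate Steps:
K(Q) = -58*Q
-2730 - K(44) = -2730 - (-58)*44 = -2730 - 1*(-2552) = -2730 + 2552 = -178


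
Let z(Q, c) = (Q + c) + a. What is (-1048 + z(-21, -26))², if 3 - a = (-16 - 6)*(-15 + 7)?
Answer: 1607824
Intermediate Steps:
a = -173 (a = 3 - (-16 - 6)*(-15 + 7) = 3 - (-22)*(-8) = 3 - 1*176 = 3 - 176 = -173)
z(Q, c) = -173 + Q + c (z(Q, c) = (Q + c) - 173 = -173 + Q + c)
(-1048 + z(-21, -26))² = (-1048 + (-173 - 21 - 26))² = (-1048 - 220)² = (-1268)² = 1607824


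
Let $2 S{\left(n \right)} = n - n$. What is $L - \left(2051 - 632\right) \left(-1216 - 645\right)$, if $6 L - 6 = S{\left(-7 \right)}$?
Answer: $2640760$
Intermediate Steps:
$S{\left(n \right)} = 0$ ($S{\left(n \right)} = \frac{n - n}{2} = \frac{1}{2} \cdot 0 = 0$)
$L = 1$ ($L = 1 + \frac{1}{6} \cdot 0 = 1 + 0 = 1$)
$L - \left(2051 - 632\right) \left(-1216 - 645\right) = 1 - \left(2051 - 632\right) \left(-1216 - 645\right) = 1 - 1419 \left(-1861\right) = 1 - -2640759 = 1 + 2640759 = 2640760$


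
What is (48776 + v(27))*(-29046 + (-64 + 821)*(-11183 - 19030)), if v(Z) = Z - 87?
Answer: -1115610381492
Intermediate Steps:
v(Z) = -87 + Z
(48776 + v(27))*(-29046 + (-64 + 821)*(-11183 - 19030)) = (48776 + (-87 + 27))*(-29046 + (-64 + 821)*(-11183 - 19030)) = (48776 - 60)*(-29046 + 757*(-30213)) = 48716*(-29046 - 22871241) = 48716*(-22900287) = -1115610381492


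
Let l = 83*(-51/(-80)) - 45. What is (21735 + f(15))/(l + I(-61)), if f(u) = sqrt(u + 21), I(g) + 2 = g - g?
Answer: 1739280/473 ≈ 3677.1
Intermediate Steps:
l = 633/80 (l = 83*(-51*(-1/80)) - 45 = 83*(51/80) - 45 = 4233/80 - 45 = 633/80 ≈ 7.9125)
I(g) = -2 (I(g) = -2 + (g - g) = -2 + 0 = -2)
f(u) = sqrt(21 + u)
(21735 + f(15))/(l + I(-61)) = (21735 + sqrt(21 + 15))/(633/80 - 2) = (21735 + sqrt(36))/(473/80) = (21735 + 6)*(80/473) = 21741*(80/473) = 1739280/473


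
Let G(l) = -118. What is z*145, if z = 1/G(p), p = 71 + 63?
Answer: -145/118 ≈ -1.2288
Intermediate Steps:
p = 134
z = -1/118 (z = 1/(-118) = -1/118 ≈ -0.0084746)
z*145 = -1/118*145 = -145/118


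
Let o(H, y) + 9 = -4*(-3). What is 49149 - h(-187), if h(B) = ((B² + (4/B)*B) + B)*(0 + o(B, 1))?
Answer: -55209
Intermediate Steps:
o(H, y) = 3 (o(H, y) = -9 - 4*(-3) = -9 + 12 = 3)
h(B) = 12 + 3*B + 3*B² (h(B) = ((B² + (4/B)*B) + B)*(0 + 3) = ((B² + 4) + B)*3 = ((4 + B²) + B)*3 = (4 + B + B²)*3 = 12 + 3*B + 3*B²)
49149 - h(-187) = 49149 - (12 + 3*(-187) + 3*(-187)²) = 49149 - (12 - 561 + 3*34969) = 49149 - (12 - 561 + 104907) = 49149 - 1*104358 = 49149 - 104358 = -55209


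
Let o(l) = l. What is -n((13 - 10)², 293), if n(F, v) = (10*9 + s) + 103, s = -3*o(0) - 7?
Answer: -186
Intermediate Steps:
s = -7 (s = -3*0 - 7 = 0 - 7 = -7)
n(F, v) = 186 (n(F, v) = (10*9 - 7) + 103 = (90 - 7) + 103 = 83 + 103 = 186)
-n((13 - 10)², 293) = -1*186 = -186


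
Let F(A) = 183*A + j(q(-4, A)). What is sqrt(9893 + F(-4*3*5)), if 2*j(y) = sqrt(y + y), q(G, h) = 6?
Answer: sqrt(-1087 + sqrt(3)) ≈ 32.943*I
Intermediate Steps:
j(y) = sqrt(2)*sqrt(y)/2 (j(y) = sqrt(y + y)/2 = sqrt(2*y)/2 = (sqrt(2)*sqrt(y))/2 = sqrt(2)*sqrt(y)/2)
F(A) = sqrt(3) + 183*A (F(A) = 183*A + sqrt(2)*sqrt(6)/2 = 183*A + sqrt(3) = sqrt(3) + 183*A)
sqrt(9893 + F(-4*3*5)) = sqrt(9893 + (sqrt(3) + 183*(-4*3*5))) = sqrt(9893 + (sqrt(3) + 183*(-12*5))) = sqrt(9893 + (sqrt(3) + 183*(-60))) = sqrt(9893 + (sqrt(3) - 10980)) = sqrt(9893 + (-10980 + sqrt(3))) = sqrt(-1087 + sqrt(3))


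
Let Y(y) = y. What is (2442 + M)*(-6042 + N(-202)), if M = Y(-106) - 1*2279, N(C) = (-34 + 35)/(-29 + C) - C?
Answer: -25631779/77 ≈ -3.3288e+5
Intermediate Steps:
N(C) = 1/(-29 + C) - C
M = -2385 (M = -106 - 1*2279 = -106 - 2279 = -2385)
(2442 + M)*(-6042 + N(-202)) = (2442 - 2385)*(-6042 + (1 - 1*(-202)**2 + 29*(-202))/(-29 - 202)) = 57*(-6042 + (1 - 1*40804 - 5858)/(-231)) = 57*(-6042 - (1 - 40804 - 5858)/231) = 57*(-6042 - 1/231*(-46661)) = 57*(-6042 + 46661/231) = 57*(-1349041/231) = -25631779/77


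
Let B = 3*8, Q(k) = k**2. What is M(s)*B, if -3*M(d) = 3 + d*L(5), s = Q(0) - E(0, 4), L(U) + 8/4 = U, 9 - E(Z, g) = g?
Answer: 96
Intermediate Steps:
E(Z, g) = 9 - g
L(U) = -2 + U
s = -5 (s = 0**2 - (9 - 1*4) = 0 - (9 - 4) = 0 - 1*5 = 0 - 5 = -5)
M(d) = -1 - d (M(d) = -(3 + d*(-2 + 5))/3 = -(3 + d*3)/3 = -(3 + 3*d)/3 = -1 - d)
B = 24
M(s)*B = (-1 - 1*(-5))*24 = (-1 + 5)*24 = 4*24 = 96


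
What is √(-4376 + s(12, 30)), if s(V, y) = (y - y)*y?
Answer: 2*I*√1094 ≈ 66.151*I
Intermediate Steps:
s(V, y) = 0 (s(V, y) = 0*y = 0)
√(-4376 + s(12, 30)) = √(-4376 + 0) = √(-4376) = 2*I*√1094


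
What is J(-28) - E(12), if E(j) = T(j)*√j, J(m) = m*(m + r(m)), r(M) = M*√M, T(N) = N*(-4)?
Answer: 784 + 96*√3 + 1568*I*√7 ≈ 950.28 + 4148.5*I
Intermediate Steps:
T(N) = -4*N
r(M) = M^(3/2)
J(m) = m*(m + m^(3/2))
E(j) = -4*j^(3/2) (E(j) = (-4*j)*√j = -4*j^(3/2))
J(-28) - E(12) = -28*(-28 + (-28)^(3/2)) - (-4)*12^(3/2) = -28*(-28 - 56*I*√7) - (-4)*24*√3 = (784 + 1568*I*√7) - (-96)*√3 = (784 + 1568*I*√7) + 96*√3 = 784 + 96*√3 + 1568*I*√7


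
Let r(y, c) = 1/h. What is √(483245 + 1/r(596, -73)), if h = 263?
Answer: 2*√120877 ≈ 695.35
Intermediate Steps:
r(y, c) = 1/263
√(483245 + 1/r(596, -73)) = √(483245 + 1/(1/263)) = √(483245 + 263) = √483508 = 2*√120877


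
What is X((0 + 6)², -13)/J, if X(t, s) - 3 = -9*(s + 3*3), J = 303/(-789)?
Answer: -10257/101 ≈ -101.55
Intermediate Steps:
J = -101/263 (J = 303*(-1/789) = -101/263 ≈ -0.38403)
X(t, s) = -78 - 9*s (X(t, s) = 3 - 9*(s + 3*3) = 3 - 9*(s + 9) = 3 - 9*(9 + s) = 3 + (-81 - 9*s) = -78 - 9*s)
X((0 + 6)², -13)/J = (-78 - 9*(-13))/(-101/263) = (-78 + 117)*(-263/101) = 39*(-263/101) = -10257/101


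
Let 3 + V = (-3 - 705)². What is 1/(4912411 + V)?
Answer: 1/5413672 ≈ 1.8472e-7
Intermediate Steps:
V = 501261 (V = -3 + (-3 - 705)² = -3 + (-708)² = -3 + 501264 = 501261)
1/(4912411 + V) = 1/(4912411 + 501261) = 1/5413672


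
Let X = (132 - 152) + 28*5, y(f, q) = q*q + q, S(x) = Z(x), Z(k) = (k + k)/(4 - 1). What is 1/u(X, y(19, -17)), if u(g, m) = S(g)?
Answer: 1/80 ≈ 0.012500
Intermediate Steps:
Z(k) = 2*k/3 (Z(k) = (2*k)/3 = (2*k)*(⅓) = 2*k/3)
S(x) = 2*x/3
y(f, q) = q + q² (y(f, q) = q² + q = q + q²)
X = 120 (X = -20 + 140 = 120)
u(g, m) = 2*g/3
1/u(X, y(19, -17)) = 1/((⅔)*120) = 1/80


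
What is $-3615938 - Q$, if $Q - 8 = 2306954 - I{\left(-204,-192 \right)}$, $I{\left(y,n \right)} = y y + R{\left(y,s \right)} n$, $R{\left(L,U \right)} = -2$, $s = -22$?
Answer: $-5880900$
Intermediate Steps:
$I{\left(y,n \right)} = y^{2} - 2 n$ ($I{\left(y,n \right)} = y y - 2 n = y^{2} - 2 n$)
$Q = 2264962$ ($Q = 8 + \left(2306954 - \left(\left(-204\right)^{2} - -384\right)\right) = 8 + \left(2306954 - \left(41616 + 384\right)\right) = 8 + \left(2306954 - 42000\right) = 8 + 2264954 = 2264962$)
$-3615938 - Q = -3615938 - 2264962 = -5880900$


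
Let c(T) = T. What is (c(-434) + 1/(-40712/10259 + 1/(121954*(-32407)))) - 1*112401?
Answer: -18155245233878711827/160900471384195 ≈ -1.1284e+5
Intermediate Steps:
(c(-434) + 1/(-40712/10259 + 1/(121954*(-32407)))) - 1*112401 = (-434 + 1/(-40712/10259 + 1/(121954*(-32407)))) - 1*112401 = (-434 + 1/(-40712*1/10259 + (1/121954)*(-1/32407))) - 112401 = (-434 + 1/(-40712/10259 - 1/3952163278)) - 112401 = (-434 + 1/(-160900471384195/40545243069002)) - 112401 = (-434 - 40545243069002/160900471384195) - 112401 = -69871349823809632/160900471384195 - 112401 = -18155245233878711827/160900471384195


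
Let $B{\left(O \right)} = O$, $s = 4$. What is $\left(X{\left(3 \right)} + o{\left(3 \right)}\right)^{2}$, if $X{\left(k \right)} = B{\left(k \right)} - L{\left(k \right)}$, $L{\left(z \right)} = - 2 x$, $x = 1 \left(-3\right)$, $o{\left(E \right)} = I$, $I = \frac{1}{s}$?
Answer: $\frac{121}{16} \approx 7.5625$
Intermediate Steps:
$I = \frac{1}{4} \approx 0.25$
$o{\left(E \right)} = \frac{1}{4}$
$x = -3$
$L{\left(z \right)} = 6$ ($L{\left(z \right)} = \left(-2\right) \left(-3\right) = 6$)
$X{\left(k \right)} = -6 + k$ ($X{\left(k \right)} = k - 6 = -6 + k$)
$\left(X{\left(3 \right)} + o{\left(3 \right)}\right)^{2} = \left(\left(-6 + 3\right) + \frac{1}{4}\right)^{2} = \left(-3 + \frac{1}{4}\right)^{2} = \left(- \frac{11}{4}\right)^{2} = \frac{121}{16}$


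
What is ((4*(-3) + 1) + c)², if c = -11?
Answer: 484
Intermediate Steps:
((4*(-3) + 1) + c)² = ((4*(-3) + 1) - 11)² = ((-12 + 1) - 11)² = (-11 - 11)² = (-22)² = 484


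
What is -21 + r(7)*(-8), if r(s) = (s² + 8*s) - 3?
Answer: -837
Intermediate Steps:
r(s) = -3 + s² + 8*s
-21 + r(7)*(-8) = -21 + (-3 + 7² + 8*7)*(-8) = -21 + (-3 + 49 + 56)*(-8) = -21 + 102*(-8) = -21 - 816 = -837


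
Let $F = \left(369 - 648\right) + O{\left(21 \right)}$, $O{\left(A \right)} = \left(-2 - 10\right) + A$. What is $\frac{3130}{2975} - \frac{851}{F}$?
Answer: $\frac{135073}{32130} \approx 4.2039$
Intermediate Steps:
$O{\left(A \right)} = -12 + A$
$F = -270$ ($F = \left(369 - 648\right) + \left(-12 + 21\right) = -279 + 9 = -270$)
$\frac{3130}{2975} - \frac{851}{F} = \frac{3130}{2975} - \frac{851}{-270} = 3130 \cdot \frac{1}{2975} - - \frac{851}{270} = \frac{626}{595} + \frac{851}{270} = \frac{135073}{32130}$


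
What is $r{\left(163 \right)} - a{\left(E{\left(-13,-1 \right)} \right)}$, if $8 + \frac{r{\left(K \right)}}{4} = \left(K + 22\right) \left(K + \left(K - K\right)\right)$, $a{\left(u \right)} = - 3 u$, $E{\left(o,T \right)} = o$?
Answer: $120549$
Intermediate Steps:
$r{\left(K \right)} = -32 + 4 K \left(22 + K\right)$ ($r{\left(K \right)} = -32 + 4 \left(K + 22\right) \left(K + \left(K - K\right)\right) = -32 + 4 \left(22 + K\right) \left(K + 0\right) = -32 + 4 \left(22 + K\right) K = -32 + 4 K \left(22 + K\right)$)
$r{\left(163 \right)} - a{\left(E{\left(-13,-1 \right)} \right)} = \left(-32 + 4 \cdot 163^{2} + 88 \cdot 163\right) - \left(-3\right) \left(-13\right) = \left(-32 + 4 \cdot 26569 + 14344\right) - 39 = \left(-32 + 106276 + 14344\right) - 39 = 120588 - 39 = 120549$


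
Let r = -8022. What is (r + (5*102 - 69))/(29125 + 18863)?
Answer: -2527/15996 ≈ -0.15798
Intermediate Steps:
(r + (5*102 - 69))/(29125 + 18863) = (-8022 + (5*102 - 69))/(29125 + 18863) = (-8022 + (510 - 69))/47988 = (-8022 + 441)*(1/47988) = -7581*1/47988 = -2527/15996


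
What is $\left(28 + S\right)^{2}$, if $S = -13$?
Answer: $225$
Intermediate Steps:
$\left(28 + S\right)^{2} = \left(28 - 13\right)^{2} = 15^{2} = 225$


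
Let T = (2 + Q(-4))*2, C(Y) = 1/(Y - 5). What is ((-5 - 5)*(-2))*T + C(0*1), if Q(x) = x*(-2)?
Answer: 1999/5 ≈ 399.80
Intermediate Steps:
Q(x) = -2*x
C(Y) = 1/(-5 + Y)
T = 20 (T = (2 - 2*(-4))*2 = (2 + 8)*2 = 10*2 = 20)
((-5 - 5)*(-2))*T + C(0*1) = ((-5 - 5)*(-2))*20 + 1/(-5 + 0*1) = -10*(-2)*20 + 1/(-5 + 0) = 20*20 + 1/(-5) = 400 - ⅕ = 1999/5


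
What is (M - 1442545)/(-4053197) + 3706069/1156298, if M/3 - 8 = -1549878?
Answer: 22065774394783/4686703584706 ≈ 4.7082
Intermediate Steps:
M = -4649610 (M = 24 + 3*(-1549878) = 24 - 4649634 = -4649610)
(M - 1442545)/(-4053197) + 3706069/1156298 = (-4649610 - 1442545)/(-4053197) + 3706069/1156298 = -6092155*(-1/4053197) + 3706069*(1/1156298) = 6092155/4053197 + 3706069/1156298 = 22065774394783/4686703584706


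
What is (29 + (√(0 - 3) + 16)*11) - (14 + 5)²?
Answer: -156 + 11*I*√3 ≈ -156.0 + 19.053*I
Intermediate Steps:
(29 + (√(0 - 3) + 16)*11) - (14 + 5)² = (29 + (√(-3) + 16)*11) - 1*19² = (29 + (I*√3 + 16)*11) - 1*361 = (29 + (16 + I*√3)*11) - 361 = (29 + (176 + 11*I*√3)) - 361 = (205 + 11*I*√3) - 361 = -156 + 11*I*√3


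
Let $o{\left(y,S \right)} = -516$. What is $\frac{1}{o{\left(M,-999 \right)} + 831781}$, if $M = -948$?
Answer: $\frac{1}{831265} \approx 1.203 \cdot 10^{-6}$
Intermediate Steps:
$\frac{1}{o{\left(M,-999 \right)} + 831781} = \frac{1}{-516 + 831781} = \frac{1}{831265}$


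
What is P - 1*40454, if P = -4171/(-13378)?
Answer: -541189441/13378 ≈ -40454.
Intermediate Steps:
P = 4171/13378 (P = -4171*(-1/13378) = 4171/13378 ≈ 0.31178)
P - 1*40454 = 4171/13378 - 1*40454 = 4171/13378 - 40454 = -541189441/13378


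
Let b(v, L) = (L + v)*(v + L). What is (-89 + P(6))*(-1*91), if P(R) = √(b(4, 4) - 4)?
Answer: 8099 - 182*√15 ≈ 7394.1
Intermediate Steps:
b(v, L) = (L + v)² (b(v, L) = (L + v)*(L + v) = (L + v)²)
P(R) = 2*√15 (P(R) = √((4 + 4)² - 4) = √(8² - 4) = √(64 - 4) = √60 = 2*√15)
(-89 + P(6))*(-1*91) = (-89 + 2*√15)*(-1*91) = (-89 + 2*√15)*(-91) = 8099 - 182*√15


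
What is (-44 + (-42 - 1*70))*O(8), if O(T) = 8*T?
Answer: -9984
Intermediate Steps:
(-44 + (-42 - 1*70))*O(8) = (-44 + (-42 - 1*70))*(8*8) = (-44 + (-42 - 70))*64 = (-44 - 112)*64 = -156*64 = -9984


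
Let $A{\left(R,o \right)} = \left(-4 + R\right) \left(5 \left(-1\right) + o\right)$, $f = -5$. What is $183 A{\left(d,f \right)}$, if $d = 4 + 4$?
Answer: $-7320$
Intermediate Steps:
$d = 8$
$A{\left(R,o \right)} = \left(-5 + o\right) \left(-4 + R\right)$ ($A{\left(R,o \right)} = \left(-4 + R\right) \left(-5 + o\right) = \left(-5 + o\right) \left(-4 + R\right)$)
$183 A{\left(d,f \right)} = 183 \left(20 - 40 - -20 + 8 \left(-5\right)\right) = 183 \left(20 - 40 + 20 - 40\right) = 183 \left(-40\right) = -7320$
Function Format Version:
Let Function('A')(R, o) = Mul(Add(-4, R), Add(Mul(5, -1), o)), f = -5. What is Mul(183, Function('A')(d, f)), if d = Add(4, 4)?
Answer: -7320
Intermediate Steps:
d = 8
Function('A')(R, o) = Mul(Add(-5, o), Add(-4, R)) (Function('A')(R, o) = Mul(Add(-4, R), Add(-5, o)) = Mul(Add(-5, o), Add(-4, R)))
Mul(183, Function('A')(d, f)) = Mul(183, Add(20, Mul(-5, 8), Mul(-4, -5), Mul(8, -5))) = Mul(183, Add(20, -40, 20, -40)) = Mul(183, -40) = -7320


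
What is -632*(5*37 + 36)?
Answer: -139672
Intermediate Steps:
-632*(5*37 + 36) = -632*(185 + 36) = -632*221 = -139672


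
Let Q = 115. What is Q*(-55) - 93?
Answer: -6418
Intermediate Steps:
Q*(-55) - 93 = 115*(-55) - 93 = -6325 - 93 = -6418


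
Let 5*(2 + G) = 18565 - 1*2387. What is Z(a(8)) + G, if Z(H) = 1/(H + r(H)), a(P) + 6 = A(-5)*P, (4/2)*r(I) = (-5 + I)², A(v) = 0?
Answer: 1762322/545 ≈ 3233.6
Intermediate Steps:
r(I) = (-5 + I)²/2
a(P) = -6 (a(P) = -6 + 0*P = -6 + 0 = -6)
G = 16168/5 (G = -2 + (18565 - 1*2387)/5 = -2 + (18565 - 2387)/5 = -2 + (⅕)*16178 = -2 + 16178/5 = 16168/5 ≈ 3233.6)
Z(H) = 1/(H + (-5 + H)²/2)
Z(a(8)) + G = 2/((-5 - 6)² + 2*(-6)) + 16168/5 = 2/((-11)² - 12) + 16168/5 = 2/(121 - 12) + 16168/5 = 2/109 + 16168/5 = 1762322/545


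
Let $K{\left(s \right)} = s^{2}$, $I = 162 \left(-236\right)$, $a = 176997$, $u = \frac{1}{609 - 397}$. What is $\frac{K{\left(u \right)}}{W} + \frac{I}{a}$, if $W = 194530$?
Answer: $- \frac{111420235283081}{515825679923680} \approx -0.216$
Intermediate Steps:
$u = \frac{1}{212} \approx 0.004717$
$I = -38232$
$\frac{K{\left(u \right)}}{W} + \frac{I}{a} = \frac{1}{44944 \cdot 194530} - \frac{38232}{176997} = \frac{1}{44944} \cdot \frac{1}{194530} - \frac{12744}{58999} = \frac{1}{8742956320} - \frac{12744}{58999} = - \frac{111420235283081}{515825679923680}$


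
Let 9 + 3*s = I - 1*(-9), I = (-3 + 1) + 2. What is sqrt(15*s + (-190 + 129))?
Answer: I*sqrt(61) ≈ 7.8102*I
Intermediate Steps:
I = 0 (I = -2 + 2 = 0)
s = 0 (s = -3 + (0 - 1*(-9))/3 = -3 + (0 + 9)/3 = -3 + (1/3)*9 = -3 + 3 = 0)
sqrt(15*s + (-190 + 129)) = sqrt(15*0 + (-190 + 129)) = sqrt(0 - 61) = sqrt(-61) = I*sqrt(61)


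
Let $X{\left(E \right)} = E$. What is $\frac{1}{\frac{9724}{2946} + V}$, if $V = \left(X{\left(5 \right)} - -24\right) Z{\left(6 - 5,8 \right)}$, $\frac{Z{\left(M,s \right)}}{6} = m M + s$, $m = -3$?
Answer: $\frac{1473}{1286372} \approx 0.0011451$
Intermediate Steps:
$Z{\left(M,s \right)} = - 18 M + 6 s$ ($Z{\left(M,s \right)} = 6 \left(- 3 M + s\right) = 6 \left(s - 3 M\right) = - 18 M + 6 s$)
$V = 870$ ($V = \left(5 - -24\right) \left(- 18 \left(6 - 5\right) + 6 \cdot 8\right) = \left(5 + 24\right) \left(\left(-18\right) 1 + 48\right) = 29 \left(-18 + 48\right) = 29 \cdot 30 = 870$)
$\frac{1}{\frac{9724}{2946} + V} = \frac{1}{\frac{9724}{2946} + 870} = \frac{1}{9724 \cdot \frac{1}{2946} + 870} = \frac{1}{\frac{4862}{1473} + 870} = \frac{1}{\frac{1286372}{1473}} = \frac{1473}{1286372}$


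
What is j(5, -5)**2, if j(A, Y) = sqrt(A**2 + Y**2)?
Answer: 50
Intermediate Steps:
j(5, -5)**2 = (sqrt(5**2 + (-5)**2))**2 = (sqrt(25 + 25))**2 = (sqrt(50))**2 = (5*sqrt(2))**2 = 50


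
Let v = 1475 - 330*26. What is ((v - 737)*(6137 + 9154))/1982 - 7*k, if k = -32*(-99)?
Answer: -81932427/991 ≈ -82677.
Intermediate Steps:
k = 3168
v = -7105 (v = 1475 - 8580 = -7105)
((v - 737)*(6137 + 9154))/1982 - 7*k = ((-7105 - 737)*(6137 + 9154))/1982 - 7*3168 = -7842*15291*(1/1982) - 1*22176 = -119912022*1/1982 - 22176 = -59956011/991 - 22176 = -81932427/991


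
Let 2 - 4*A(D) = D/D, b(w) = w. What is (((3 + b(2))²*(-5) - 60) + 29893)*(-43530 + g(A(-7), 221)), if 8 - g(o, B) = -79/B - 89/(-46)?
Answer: -6572311044698/5083 ≈ -1.2930e+9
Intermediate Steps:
A(D) = ¼ (A(D) = ½ - D/(4*D) = ½ - ¼*1 = ½ - ¼ = ¼)
g(o, B) = 279/46 + 79/B (g(o, B) = 8 - (-79/B - 89/(-46)) = 8 - (-79/B - 89*(-1/46)) = 8 - (-79/B + 89/46) = 8 - (89/46 - 79/B) = 8 + (-89/46 + 79/B) = 279/46 + 79/B)
(((3 + b(2))²*(-5) - 60) + 29893)*(-43530 + g(A(-7), 221)) = (((3 + 2)²*(-5) - 60) + 29893)*(-43530 + (279/46 + 79/221)) = ((5²*(-5) - 60) + 29893)*(-43530 + (279/46 + 79*(1/221))) = ((25*(-5) - 60) + 29893)*(-43530 + (279/46 + 79/221)) = ((-125 - 60) + 29893)*(-43530 + 65293/10166) = (-185 + 29893)*(-442460687/10166) = 29708*(-442460687/10166) = -6572311044698/5083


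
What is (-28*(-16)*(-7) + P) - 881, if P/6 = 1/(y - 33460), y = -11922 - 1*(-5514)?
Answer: -80074881/19934 ≈ -4017.0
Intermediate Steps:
y = -6408 (y = -11922 + 5514 = -6408)
P = -3/19934 (P = 6/(-6408 - 33460) = 6/(-39868) = 6*(-1/39868) = -3/19934 ≈ -0.00015050)
(-28*(-16)*(-7) + P) - 881 = (-28*(-16)*(-7) - 3/19934) - 881 = (448*(-7) - 3/19934) - 881 = (-3136 - 3/19934) - 881 = -62513027/19934 - 881 = -80074881/19934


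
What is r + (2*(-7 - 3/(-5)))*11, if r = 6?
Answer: -674/5 ≈ -134.80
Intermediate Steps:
r + (2*(-7 - 3/(-5)))*11 = 6 + (2*(-7 - 3/(-5)))*11 = 6 + (2*(-7 - 3*(-1/5)))*11 = 6 + (2*(-7 + 3/5))*11 = 6 + (2*(-32/5))*11 = 6 - 64/5*11 = 6 - 704/5 = -674/5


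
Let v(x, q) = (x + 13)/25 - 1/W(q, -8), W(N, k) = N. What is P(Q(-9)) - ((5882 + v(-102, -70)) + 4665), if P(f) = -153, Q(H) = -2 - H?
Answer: -3743759/350 ≈ -10696.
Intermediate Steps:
v(x, q) = 13/25 - 1/q + x/25 (v(x, q) = (x + 13)/25 - 1/q = (13 + x)*(1/25) - 1/q = (13/25 + x/25) - 1/q = 13/25 - 1/q + x/25)
P(Q(-9)) - ((5882 + v(-102, -70)) + 4665) = -153 - ((5882 + (1/25)*(-25 - 70*(13 - 102))/(-70)) + 4665) = -153 - ((5882 + (1/25)*(-1/70)*(-25 - 70*(-89))) + 4665) = -153 - ((5882 + (1/25)*(-1/70)*(-25 + 6230)) + 4665) = -153 - ((5882 + (1/25)*(-1/70)*6205) + 4665) = -153 - ((5882 - 1241/350) + 4665) = -153 - (2057459/350 + 4665) = -153 - 1*3690209/350 = -153 - 3690209/350 = -3743759/350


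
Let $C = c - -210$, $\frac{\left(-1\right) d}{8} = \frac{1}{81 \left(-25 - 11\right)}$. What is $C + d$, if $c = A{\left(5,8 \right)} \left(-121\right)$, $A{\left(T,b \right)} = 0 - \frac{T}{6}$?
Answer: $\frac{453199}{1458} \approx 310.84$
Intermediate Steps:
$A{\left(T,b \right)} = - \frac{T}{6}$ ($A{\left(T,b \right)} = 0 - T \frac{1}{6} = 0 - \frac{T}{6} = - \frac{T}{6}$)
$c = \frac{605}{6}$ ($c = \left(- \frac{1}{6}\right) 5 \left(-121\right) = \left(- \frac{5}{6}\right) \left(-121\right) = \frac{605}{6} \approx 100.83$)
$d = \frac{2}{729}$ ($d = - \frac{8}{81 \left(-25 - 11\right)} = - \frac{8}{81 \left(-36\right)} = - \frac{8}{-2916} = \left(-8\right) \left(- \frac{1}{2916}\right) = \frac{2}{729} \approx 0.0027435$)
$C = \frac{1865}{6}$ ($C = \frac{605}{6} - -210 = \frac{605}{6} + \left(-6338 + 6548\right) = \frac{605}{6} + 210 = \frac{1865}{6} \approx 310.83$)
$C + d = \frac{1865}{6} + \frac{2}{729} = \frac{453199}{1458}$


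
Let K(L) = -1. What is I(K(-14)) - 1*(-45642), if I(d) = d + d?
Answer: 45640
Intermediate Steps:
I(d) = 2*d
I(K(-14)) - 1*(-45642) = 2*(-1) - 1*(-45642) = -2 + 45642 = 45640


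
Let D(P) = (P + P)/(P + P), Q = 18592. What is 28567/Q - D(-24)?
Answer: 1425/2656 ≈ 0.53652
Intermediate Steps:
D(P) = 1 (D(P) = (2*P)/((2*P)) = (2*P)*(1/(2*P)) = 1)
28567/Q - D(-24) = 28567/18592 - 1*1 = 28567*(1/18592) - 1 = 4081/2656 - 1 = 1425/2656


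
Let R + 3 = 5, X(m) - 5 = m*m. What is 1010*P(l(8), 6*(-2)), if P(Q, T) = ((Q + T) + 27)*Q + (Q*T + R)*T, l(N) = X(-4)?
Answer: 3793560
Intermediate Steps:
X(m) = 5 + m² (X(m) = 5 + m*m = 5 + m²)
R = 2 (R = -3 + 5 = 2)
l(N) = 21 (l(N) = 5 + (-4)² = 5 + 16 = 21)
P(Q, T) = Q*(27 + Q + T) + T*(2 + Q*T) (P(Q, T) = ((Q + T) + 27)*Q + (Q*T + 2)*T = (27 + Q + T)*Q + (2 + Q*T)*T = Q*(27 + Q + T) + T*(2 + Q*T))
1010*P(l(8), 6*(-2)) = 1010*(21² + 2*(6*(-2)) + 27*21 + 21*(6*(-2)) + 21*(6*(-2))²) = 1010*(441 + 2*(-12) + 567 + 21*(-12) + 21*(-12)²) = 1010*(441 - 24 + 567 - 252 + 21*144) = 1010*(441 - 24 + 567 - 252 + 3024) = 1010*3756 = 3793560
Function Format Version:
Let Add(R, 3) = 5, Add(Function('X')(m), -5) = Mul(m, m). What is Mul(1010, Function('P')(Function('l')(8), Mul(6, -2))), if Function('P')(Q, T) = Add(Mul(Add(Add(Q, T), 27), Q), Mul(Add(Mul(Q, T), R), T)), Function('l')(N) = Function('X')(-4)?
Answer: 3793560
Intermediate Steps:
Function('X')(m) = Add(5, Pow(m, 2)) (Function('X')(m) = Add(5, Mul(m, m)) = Add(5, Pow(m, 2)))
R = 2 (R = Add(-3, 5) = 2)
Function('l')(N) = 21 (Function('l')(N) = Add(5, Pow(-4, 2)) = Add(5, 16) = 21)
Function('P')(Q, T) = Add(Mul(Q, Add(27, Q, T)), Mul(T, Add(2, Mul(Q, T)))) (Function('P')(Q, T) = Add(Mul(Add(Add(Q, T), 27), Q), Mul(Add(Mul(Q, T), 2), T)) = Add(Mul(Add(27, Q, T), Q), Mul(Add(2, Mul(Q, T)), T)) = Add(Mul(Q, Add(27, Q, T)), Mul(T, Add(2, Mul(Q, T)))))
Mul(1010, Function('P')(Function('l')(8), Mul(6, -2))) = Mul(1010, Add(Pow(21, 2), Mul(2, Mul(6, -2)), Mul(27, 21), Mul(21, Mul(6, -2)), Mul(21, Pow(Mul(6, -2), 2)))) = Mul(1010, Add(441, Mul(2, -12), 567, Mul(21, -12), Mul(21, Pow(-12, 2)))) = Mul(1010, Add(441, -24, 567, -252, Mul(21, 144))) = Mul(1010, Add(441, -24, 567, -252, 3024)) = Mul(1010, 3756) = 3793560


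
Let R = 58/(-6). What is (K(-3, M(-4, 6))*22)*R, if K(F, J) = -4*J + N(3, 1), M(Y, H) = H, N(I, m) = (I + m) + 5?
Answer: 3190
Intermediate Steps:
N(I, m) = 5 + I + m
K(F, J) = 9 - 4*J (K(F, J) = -4*J + (5 + 3 + 1) = -4*J + 9 = 9 - 4*J)
R = -29/3 (R = 58*(-1/6) = -29/3 ≈ -9.6667)
(K(-3, M(-4, 6))*22)*R = ((9 - 4*6)*22)*(-29/3) = ((9 - 24)*22)*(-29/3) = -15*22*(-29/3) = -330*(-29/3) = 3190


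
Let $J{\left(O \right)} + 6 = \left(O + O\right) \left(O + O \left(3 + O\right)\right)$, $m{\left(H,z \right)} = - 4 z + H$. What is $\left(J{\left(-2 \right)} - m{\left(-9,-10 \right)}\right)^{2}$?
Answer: $441$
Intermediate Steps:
$m{\left(H,z \right)} = H - 4 z$
$J{\left(O \right)} = -6 + 2 O \left(O + O \left(3 + O\right)\right)$ ($J{\left(O \right)} = -6 + \left(O + O\right) \left(O + O \left(3 + O\right)\right) = -6 + 2 O \left(O + O \left(3 + O\right)\right)$)
$\left(J{\left(-2 \right)} - m{\left(-9,-10 \right)}\right)^{2} = \left(\left(-6 + 2 \left(-2\right)^{3} + 8 \left(-2\right)^{2}\right) - \left(-9 - -40\right)\right)^{2} = \left(\left(-6 + 2 \left(-8\right) + 8 \cdot 4\right) - \left(-9 + 40\right)\right)^{2} = \left(\left(-6 - 16 + 32\right) - 31\right)^{2} = \left(10 - 31\right)^{2} = \left(-21\right)^{2} = 441$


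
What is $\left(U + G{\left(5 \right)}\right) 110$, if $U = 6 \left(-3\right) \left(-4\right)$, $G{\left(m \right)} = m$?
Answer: $8470$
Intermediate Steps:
$U = 72$ ($U = \left(-18\right) \left(-4\right) = 72$)
$\left(U + G{\left(5 \right)}\right) 110 = \left(72 + 5\right) 110 = 77 \cdot 110 = 8470$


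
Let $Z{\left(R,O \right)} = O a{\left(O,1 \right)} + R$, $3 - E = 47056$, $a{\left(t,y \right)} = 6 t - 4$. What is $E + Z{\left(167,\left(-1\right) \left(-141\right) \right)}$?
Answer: $71836$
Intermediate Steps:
$a{\left(t,y \right)} = -4 + 6 t$
$E = -47053$ ($E = 3 - 47056 = -47053$)
$Z{\left(R,O \right)} = R + O \left(-4 + 6 O\right)$ ($Z{\left(R,O \right)} = O \left(-4 + 6 O\right) + R = R + O \left(-4 + 6 O\right)$)
$E + Z{\left(167,\left(-1\right) \left(-141\right) \right)} = -47053 + \left(167 + 2 \left(\left(-1\right) \left(-141\right)\right) \left(-2 + 3 \left(\left(-1\right) \left(-141\right)\right)\right)\right) = -47053 + \left(167 + 2 \cdot 141 \left(-2 + 3 \cdot 141\right)\right) = -47053 + \left(167 + 2 \cdot 141 \left(-2 + 423\right)\right) = -47053 + \left(167 + 2 \cdot 141 \cdot 421\right) = -47053 + \left(167 + 118722\right) = -47053 + 118889 = 71836$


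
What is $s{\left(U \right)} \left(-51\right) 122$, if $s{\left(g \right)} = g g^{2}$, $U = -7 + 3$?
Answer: $398208$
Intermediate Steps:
$U = -4$
$s{\left(g \right)} = g^{3}$
$s{\left(U \right)} \left(-51\right) 122 = \left(-4\right)^{3} \left(-51\right) 122 = \left(-64\right) \left(-51\right) 122 = 3264 \cdot 122 = 398208$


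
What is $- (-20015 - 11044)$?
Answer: $31059$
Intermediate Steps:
$- (-20015 - 11044) = \left(-1\right) \left(-31059\right) = 31059$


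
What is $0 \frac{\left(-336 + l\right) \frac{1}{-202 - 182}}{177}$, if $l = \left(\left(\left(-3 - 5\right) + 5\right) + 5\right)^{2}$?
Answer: $0$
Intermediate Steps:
$l = 4$ ($l = \left(\left(-8 + 5\right) + 5\right)^{2} = \left(-3 + 5\right)^{2} = 2^{2} = 4$)
$0 \frac{\left(-336 + l\right) \frac{1}{-202 - 182}}{177} = 0 \frac{\left(-336 + 4\right) \frac{1}{-202 - 182}}{177} = 0 - \frac{332}{-384} \cdot \frac{1}{177} = 0 \left(-332\right) \left(- \frac{1}{384}\right) \frac{1}{177} = 0 \cdot \frac{83}{96} \cdot \frac{1}{177} = 0 \cdot \frac{83}{16992} = 0$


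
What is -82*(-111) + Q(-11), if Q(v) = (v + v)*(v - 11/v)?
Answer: 9322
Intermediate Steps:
Q(v) = 2*v*(v - 11/v) (Q(v) = (2*v)*(v - 11/v) = 2*v*(v - 11/v))
-82*(-111) + Q(-11) = -82*(-111) + (-22 + 2*(-11)²) = 9102 + (-22 + 2*121) = 9102 + (-22 + 242) = 9102 + 220 = 9322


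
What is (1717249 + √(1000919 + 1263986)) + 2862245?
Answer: 4579494 + √2264905 ≈ 4.5810e+6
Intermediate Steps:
(1717249 + √(1000919 + 1263986)) + 2862245 = (1717249 + √2264905) + 2862245 = 4579494 + √2264905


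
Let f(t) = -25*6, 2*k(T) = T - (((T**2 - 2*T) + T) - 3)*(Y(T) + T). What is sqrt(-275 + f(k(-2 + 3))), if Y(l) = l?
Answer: 5*I*sqrt(17) ≈ 20.616*I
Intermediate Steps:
k(T) = T/2 - T*(-3 + T**2 - T) (k(T) = (T - (((T**2 - 2*T) + T) - 3)*(T + T))/2 = (T - ((T**2 - T) - 3)*2*T)/2 = (T - (-3 + T**2 - T)*2*T)/2 = (T - 2*T*(-3 + T**2 - T))/2 = T/2 - T*(-3 + T**2 - T))
f(t) = -150
sqrt(-275 + f(k(-2 + 3))) = sqrt(-275 - 150) = sqrt(-425) = 5*I*sqrt(17)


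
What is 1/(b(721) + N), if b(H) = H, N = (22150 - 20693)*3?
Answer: 1/5092 ≈ 0.00019639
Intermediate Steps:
N = 4371 (N = 1457*3 = 4371)
1/(b(721) + N) = 1/(721 + 4371) = 1/5092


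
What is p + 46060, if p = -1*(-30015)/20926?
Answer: 963881575/20926 ≈ 46061.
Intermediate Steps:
p = 30015/20926 (p = 30015*(1/20926) = 30015/20926 ≈ 1.4343)
p + 46060 = 30015/20926 + 46060 = 963881575/20926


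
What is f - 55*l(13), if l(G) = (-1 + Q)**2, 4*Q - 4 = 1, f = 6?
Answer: 41/16 ≈ 2.5625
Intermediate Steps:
Q = 5/4 (Q = 1 + (1/4)*1 = 1 + 1/4 = 5/4 ≈ 1.2500)
l(G) = 1/16 (l(G) = (-1 + 5/4)**2 = (1/4)**2 = 1/16)
f - 55*l(13) = 6 - 55*1/16 = 6 - 55/16 = 41/16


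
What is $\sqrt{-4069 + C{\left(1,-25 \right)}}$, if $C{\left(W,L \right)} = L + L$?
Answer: $i \sqrt{4119} \approx 64.179 i$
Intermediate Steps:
$C{\left(W,L \right)} = 2 L$
$\sqrt{-4069 + C{\left(1,-25 \right)}} = \sqrt{-4069 + 2 \left(-25\right)} = \sqrt{-4069 - 50} = \sqrt{-4119} = i \sqrt{4119}$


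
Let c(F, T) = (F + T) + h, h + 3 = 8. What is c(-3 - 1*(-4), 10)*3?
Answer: 48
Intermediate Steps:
h = 5 (h = -3 + 8 = 5)
c(F, T) = 5 + F + T (c(F, T) = (F + T) + 5 = 5 + F + T)
c(-3 - 1*(-4), 10)*3 = (5 + (-3 - 1*(-4)) + 10)*3 = (5 + (-3 + 4) + 10)*3 = (5 + 1 + 10)*3 = 16*3 = 48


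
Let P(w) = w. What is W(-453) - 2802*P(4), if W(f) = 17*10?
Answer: -11038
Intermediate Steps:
W(f) = 170
W(-453) - 2802*P(4) = 170 - 2802*4 = 170 - 11208 = -11038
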